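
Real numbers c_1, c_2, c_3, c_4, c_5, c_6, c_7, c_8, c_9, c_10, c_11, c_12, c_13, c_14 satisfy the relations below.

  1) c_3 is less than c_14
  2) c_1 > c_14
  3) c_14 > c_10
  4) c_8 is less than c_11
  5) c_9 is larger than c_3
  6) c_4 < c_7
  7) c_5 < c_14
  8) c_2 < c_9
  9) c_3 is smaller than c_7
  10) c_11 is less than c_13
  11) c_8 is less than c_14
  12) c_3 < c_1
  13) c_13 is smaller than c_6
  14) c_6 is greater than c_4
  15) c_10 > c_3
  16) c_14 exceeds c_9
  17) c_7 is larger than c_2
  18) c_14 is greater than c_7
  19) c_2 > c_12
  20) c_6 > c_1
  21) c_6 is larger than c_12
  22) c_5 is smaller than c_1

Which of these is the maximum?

c_6

c_12 is not greatest since c_12 < c_6; c_8 is not greatest since c_8 < c_11; c_5 is not greatest since c_5 < c_1; c_3 is not greatest since c_3 < c_10; c_10 is not greatest since c_10 < c_14; c_4 is not greatest since c_4 < c_7; c_2 is not greatest since c_2 < c_9; c_7 is not greatest since c_7 < c_14; c_9 is not greatest since c_9 < c_14; c_11 is not greatest since c_11 < c_13; c_14 is not greatest since c_14 < c_1; c_1 is not greatest since c_1 < c_6; c_13 is not greatest since c_13 < c_6.
Only c_6 has nothing above it, so c_6 is the maximum.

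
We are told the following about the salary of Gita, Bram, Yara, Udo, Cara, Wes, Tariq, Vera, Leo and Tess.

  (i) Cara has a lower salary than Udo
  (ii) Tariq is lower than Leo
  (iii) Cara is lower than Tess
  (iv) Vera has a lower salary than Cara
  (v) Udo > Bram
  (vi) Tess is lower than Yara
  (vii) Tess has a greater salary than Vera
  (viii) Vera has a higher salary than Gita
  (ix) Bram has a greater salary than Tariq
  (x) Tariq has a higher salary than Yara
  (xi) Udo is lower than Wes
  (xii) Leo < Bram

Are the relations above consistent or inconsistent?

Every relation is compatible with Gita < Vera < Cara < Tess < Yara < Tariq < Leo < Bram < Udo < Wes; the set is consistent.

consistent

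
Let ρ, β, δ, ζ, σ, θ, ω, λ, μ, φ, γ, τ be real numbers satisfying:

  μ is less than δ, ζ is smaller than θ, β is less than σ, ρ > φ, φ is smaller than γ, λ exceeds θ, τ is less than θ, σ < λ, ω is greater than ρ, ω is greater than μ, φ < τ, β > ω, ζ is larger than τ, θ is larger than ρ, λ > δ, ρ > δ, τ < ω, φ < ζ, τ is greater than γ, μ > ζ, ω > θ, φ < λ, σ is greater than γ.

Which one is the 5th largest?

Piecing the relations together gives one ordering: φ < γ < τ < ζ < μ < δ < ρ < θ < ω < β < σ < λ.
Counting 5 from the largest end gives θ.

θ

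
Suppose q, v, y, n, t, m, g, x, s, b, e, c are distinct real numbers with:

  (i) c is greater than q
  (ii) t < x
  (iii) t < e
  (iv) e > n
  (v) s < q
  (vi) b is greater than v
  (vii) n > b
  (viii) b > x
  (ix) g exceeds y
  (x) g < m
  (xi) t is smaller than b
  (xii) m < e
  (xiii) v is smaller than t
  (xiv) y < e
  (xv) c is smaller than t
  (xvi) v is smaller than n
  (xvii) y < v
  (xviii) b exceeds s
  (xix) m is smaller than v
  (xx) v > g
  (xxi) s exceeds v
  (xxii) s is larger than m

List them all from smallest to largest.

The consecutive links are each given: y < g; g < m; m < v; v < s; s < q; q < c; c < t; t < x; x < b; b < n; n < e.

y < g < m < v < s < q < c < t < x < b < n < e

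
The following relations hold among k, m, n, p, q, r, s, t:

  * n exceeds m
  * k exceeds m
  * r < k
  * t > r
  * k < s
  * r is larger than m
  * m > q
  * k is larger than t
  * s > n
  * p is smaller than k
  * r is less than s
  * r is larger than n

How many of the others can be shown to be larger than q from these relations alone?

6

From q the given relations immediately reach m.
From those, n, r, k — 4 in total.
From those, t, s — 6 in total.
Nothing else is reachable above q; 6 in all.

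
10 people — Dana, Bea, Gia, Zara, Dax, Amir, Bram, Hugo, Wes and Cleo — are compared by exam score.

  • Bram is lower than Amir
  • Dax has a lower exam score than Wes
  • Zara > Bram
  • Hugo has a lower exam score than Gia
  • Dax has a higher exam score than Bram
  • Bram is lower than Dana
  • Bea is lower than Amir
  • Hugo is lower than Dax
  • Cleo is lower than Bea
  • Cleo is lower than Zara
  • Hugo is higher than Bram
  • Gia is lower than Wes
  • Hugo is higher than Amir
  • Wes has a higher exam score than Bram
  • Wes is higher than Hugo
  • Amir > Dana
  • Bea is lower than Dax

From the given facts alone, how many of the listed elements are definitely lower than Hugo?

5

Directly below Hugo: Bram, Amir.
One step further: Bea, Dana (4 so far).
One step further: Cleo (5 so far).
Nothing else is reachable below Hugo; 5 in all.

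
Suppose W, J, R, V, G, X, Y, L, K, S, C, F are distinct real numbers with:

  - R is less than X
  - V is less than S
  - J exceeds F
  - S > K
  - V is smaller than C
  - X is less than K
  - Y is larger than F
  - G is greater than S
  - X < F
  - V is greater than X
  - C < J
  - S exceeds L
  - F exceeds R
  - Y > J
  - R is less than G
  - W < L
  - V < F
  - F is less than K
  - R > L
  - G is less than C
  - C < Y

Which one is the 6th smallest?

F

The consecutive relations fix a unique order: W < L < R < X < V < F < K < S < G < C < J < Y.
The 6th smallest is F.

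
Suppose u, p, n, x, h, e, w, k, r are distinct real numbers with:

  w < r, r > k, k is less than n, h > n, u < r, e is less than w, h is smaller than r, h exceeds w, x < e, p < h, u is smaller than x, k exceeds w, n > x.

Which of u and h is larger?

h

Following the relations from u: u < x < e < w < k < n < h.
So u < h; h is the larger of the two.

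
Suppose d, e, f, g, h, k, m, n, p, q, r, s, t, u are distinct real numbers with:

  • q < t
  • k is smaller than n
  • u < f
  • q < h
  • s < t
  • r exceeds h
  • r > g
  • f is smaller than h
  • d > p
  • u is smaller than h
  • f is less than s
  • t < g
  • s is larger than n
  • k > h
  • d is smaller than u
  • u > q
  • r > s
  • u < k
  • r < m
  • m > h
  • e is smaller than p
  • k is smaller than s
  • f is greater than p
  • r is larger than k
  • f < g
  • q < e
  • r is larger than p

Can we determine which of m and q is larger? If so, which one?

m

q < e and e < p give q < p.
Then p < d extends the chain to d.
Then d < u extends the chain to u.
Then u < f extends the chain to f.
Then f < h extends the chain to h.
Then h < k extends the chain to k.
Then k < n extends the chain to n.
Then n < s extends the chain to s.
Then s < t extends the chain to t.
With t < g: q < e < p < d < u < f < h < k < n < s < t < g.
Then g < r extends the chain to r.
Then r < m extends the chain to m.
So m is larger.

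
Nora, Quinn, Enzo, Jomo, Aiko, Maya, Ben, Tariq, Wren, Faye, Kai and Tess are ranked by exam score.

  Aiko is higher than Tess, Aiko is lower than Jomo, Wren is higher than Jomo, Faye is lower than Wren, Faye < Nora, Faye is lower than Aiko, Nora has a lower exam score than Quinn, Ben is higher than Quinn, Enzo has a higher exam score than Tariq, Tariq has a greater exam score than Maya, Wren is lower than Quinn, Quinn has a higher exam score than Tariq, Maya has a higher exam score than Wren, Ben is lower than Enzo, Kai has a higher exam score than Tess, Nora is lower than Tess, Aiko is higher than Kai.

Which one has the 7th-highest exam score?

Jomo

Chaining the given pairs: Faye < Nora < Tess < Kai < Aiko < Jomo < Wren < Maya < Tariq < Quinn < Ben < Enzo.
Counting 7 from the largest end gives Jomo.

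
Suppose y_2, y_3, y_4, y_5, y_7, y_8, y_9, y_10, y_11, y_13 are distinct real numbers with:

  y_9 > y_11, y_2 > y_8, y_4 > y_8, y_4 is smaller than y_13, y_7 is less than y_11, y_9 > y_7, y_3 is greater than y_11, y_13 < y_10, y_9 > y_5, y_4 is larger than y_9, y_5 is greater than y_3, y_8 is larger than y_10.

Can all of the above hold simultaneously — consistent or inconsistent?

Chaining the given relations yields y_4 < y_13 < y_10 < y_8, so y_4 < y_8. But one relation states y_8 < y_4. These cannot both hold.

inconsistent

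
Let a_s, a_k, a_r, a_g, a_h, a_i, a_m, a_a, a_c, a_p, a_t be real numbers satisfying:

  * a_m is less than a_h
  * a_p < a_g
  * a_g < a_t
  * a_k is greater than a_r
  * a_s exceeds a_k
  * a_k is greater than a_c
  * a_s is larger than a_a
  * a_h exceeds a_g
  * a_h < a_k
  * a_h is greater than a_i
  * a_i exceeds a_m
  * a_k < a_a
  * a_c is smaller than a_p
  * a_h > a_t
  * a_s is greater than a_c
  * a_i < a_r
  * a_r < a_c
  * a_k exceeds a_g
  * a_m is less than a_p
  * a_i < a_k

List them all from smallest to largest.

Each adjacent pair is fixed by a given relation: a_m < a_i; a_i < a_r; a_r < a_c; a_c < a_p; a_p < a_g; a_g < a_t; a_t < a_h; a_h < a_k; a_k < a_a; a_a < a_s. Chaining them end to end gives the full order.

a_m < a_i < a_r < a_c < a_p < a_g < a_t < a_h < a_k < a_a < a_s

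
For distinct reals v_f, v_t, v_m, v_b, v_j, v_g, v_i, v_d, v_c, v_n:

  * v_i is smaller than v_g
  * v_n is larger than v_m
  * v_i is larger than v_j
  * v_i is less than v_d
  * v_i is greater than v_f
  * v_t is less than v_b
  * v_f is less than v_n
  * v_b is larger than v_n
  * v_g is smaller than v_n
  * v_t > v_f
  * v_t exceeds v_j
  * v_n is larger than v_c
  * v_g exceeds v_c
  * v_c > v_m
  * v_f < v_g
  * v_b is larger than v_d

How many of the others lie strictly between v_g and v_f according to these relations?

1

Chaining upward from v_f reaches: v_i, v_d, v_t, v_n, v_b.
Chaining downward from v_g reaches: v_m, v_j, v_i, v_c.
Strictly between v_f and v_g are those in both lists: v_i — 1 element.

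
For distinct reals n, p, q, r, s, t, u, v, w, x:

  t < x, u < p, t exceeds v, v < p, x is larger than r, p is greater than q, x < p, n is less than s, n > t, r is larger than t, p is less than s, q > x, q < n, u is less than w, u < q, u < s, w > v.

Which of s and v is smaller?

Link the given pairs in sequence: v < t; t < r; r < x; x < q; q < n; n < s.
Together: v < t < r < x < q < n < s.
So v < s; v is the smaller of the two.

v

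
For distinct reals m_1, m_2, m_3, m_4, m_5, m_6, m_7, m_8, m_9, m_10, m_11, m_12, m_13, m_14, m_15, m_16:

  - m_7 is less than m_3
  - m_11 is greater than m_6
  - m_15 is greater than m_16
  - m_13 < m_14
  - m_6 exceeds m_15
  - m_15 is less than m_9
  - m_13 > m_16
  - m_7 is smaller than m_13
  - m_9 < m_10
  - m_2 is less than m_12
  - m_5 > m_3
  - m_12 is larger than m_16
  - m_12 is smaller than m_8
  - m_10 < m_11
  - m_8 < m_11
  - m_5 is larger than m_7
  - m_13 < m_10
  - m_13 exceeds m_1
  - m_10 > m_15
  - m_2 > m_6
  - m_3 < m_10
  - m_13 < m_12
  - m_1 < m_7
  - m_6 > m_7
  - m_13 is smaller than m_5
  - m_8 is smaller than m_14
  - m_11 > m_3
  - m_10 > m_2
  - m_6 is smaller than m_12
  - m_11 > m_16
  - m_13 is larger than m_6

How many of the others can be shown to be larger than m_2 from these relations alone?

5

The elements the relations force above m_2 are m_10, m_12, m_8, m_14, m_11 — no chain reaches any other.
That is 5.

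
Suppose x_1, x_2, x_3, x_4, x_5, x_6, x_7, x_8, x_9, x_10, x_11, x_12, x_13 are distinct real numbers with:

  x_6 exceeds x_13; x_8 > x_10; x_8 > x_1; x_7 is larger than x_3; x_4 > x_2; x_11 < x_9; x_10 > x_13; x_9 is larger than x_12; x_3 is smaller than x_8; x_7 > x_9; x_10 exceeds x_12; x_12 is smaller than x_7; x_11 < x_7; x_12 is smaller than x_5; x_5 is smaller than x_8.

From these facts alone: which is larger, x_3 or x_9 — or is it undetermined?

Following every chain through x_3: above x_3 we get x_8, x_7.
x_9 is not reached, and no chain runs the other way from x_9 to x_3.
So the given relations leave the order of x_3 and x_9 undetermined.

undetermined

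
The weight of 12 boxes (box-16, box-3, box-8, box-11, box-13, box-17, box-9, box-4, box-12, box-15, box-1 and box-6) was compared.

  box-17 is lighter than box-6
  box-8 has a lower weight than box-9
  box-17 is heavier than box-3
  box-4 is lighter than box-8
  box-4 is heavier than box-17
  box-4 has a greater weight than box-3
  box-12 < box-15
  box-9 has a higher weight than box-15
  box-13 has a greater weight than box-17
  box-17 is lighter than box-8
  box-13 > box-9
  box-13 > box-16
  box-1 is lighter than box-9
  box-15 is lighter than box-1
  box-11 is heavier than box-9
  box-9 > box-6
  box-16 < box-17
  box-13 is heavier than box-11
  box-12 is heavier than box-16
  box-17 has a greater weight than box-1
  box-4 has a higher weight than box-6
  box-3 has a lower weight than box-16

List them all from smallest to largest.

box-3 < box-16 < box-12 < box-15 < box-1 < box-17 < box-6 < box-4 < box-8 < box-9 < box-11 < box-13

Each adjacent pair is fixed by a given relation: box-3 < box-16; box-16 < box-12; box-12 < box-15; box-15 < box-1; box-1 < box-17; box-17 < box-6; box-6 < box-4; box-4 < box-8; box-8 < box-9; box-9 < box-11; box-11 < box-13. Chaining them end to end gives the full order.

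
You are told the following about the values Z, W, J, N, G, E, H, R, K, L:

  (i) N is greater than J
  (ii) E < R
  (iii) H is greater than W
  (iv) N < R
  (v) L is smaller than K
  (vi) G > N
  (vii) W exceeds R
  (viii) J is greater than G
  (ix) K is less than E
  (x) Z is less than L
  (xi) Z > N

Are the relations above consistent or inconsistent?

Chaining the given relations yields G < J < N, so G < N. But one relation states N < G. These cannot both hold.

inconsistent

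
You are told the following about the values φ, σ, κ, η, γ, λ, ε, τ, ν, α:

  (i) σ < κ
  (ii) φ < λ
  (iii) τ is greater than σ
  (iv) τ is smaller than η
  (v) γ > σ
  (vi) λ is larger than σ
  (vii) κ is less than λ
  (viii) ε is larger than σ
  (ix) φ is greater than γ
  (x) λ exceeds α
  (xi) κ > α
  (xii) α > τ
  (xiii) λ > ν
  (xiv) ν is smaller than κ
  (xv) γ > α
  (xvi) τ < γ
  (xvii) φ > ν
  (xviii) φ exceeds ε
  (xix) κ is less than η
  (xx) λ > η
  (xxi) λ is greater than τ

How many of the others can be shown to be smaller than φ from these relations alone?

6

From φ the given relations immediately reach ν, γ, ε.
From those, σ, τ, α — 6 in total.
No other element is forced below φ by the given relations, so the count is 6.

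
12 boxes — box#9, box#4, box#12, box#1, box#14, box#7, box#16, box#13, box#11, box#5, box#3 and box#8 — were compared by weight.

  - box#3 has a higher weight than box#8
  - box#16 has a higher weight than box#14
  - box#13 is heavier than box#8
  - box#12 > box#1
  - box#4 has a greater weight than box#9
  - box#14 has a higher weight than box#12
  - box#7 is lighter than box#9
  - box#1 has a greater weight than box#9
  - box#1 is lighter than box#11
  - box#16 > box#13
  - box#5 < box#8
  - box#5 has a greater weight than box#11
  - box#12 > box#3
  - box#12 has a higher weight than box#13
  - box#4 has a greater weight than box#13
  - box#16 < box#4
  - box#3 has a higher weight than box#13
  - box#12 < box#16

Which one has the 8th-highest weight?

box#5

Chaining the given pairs: box#7 < box#9 < box#1 < box#11 < box#5 < box#8 < box#13 < box#3 < box#12 < box#14 < box#16 < box#4.
Counting 8 from the largest end gives box#5.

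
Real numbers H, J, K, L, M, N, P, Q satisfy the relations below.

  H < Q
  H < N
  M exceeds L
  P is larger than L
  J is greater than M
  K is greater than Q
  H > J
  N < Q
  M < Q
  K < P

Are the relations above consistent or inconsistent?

Every relation is compatible with L < M < J < H < N < Q < K < P; the set is consistent.

consistent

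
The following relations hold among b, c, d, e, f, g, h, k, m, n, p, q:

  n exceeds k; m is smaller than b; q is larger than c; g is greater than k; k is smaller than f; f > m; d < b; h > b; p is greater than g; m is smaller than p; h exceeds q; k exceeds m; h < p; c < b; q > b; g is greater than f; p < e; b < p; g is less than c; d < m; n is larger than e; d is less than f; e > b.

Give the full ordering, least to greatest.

Each adjacent pair is fixed by a given relation: d < m; m < k; k < f; f < g; g < c; c < b; b < q; q < h; h < p; p < e; e < n. Chaining them end to end gives the full order.

d < m < k < f < g < c < b < q < h < p < e < n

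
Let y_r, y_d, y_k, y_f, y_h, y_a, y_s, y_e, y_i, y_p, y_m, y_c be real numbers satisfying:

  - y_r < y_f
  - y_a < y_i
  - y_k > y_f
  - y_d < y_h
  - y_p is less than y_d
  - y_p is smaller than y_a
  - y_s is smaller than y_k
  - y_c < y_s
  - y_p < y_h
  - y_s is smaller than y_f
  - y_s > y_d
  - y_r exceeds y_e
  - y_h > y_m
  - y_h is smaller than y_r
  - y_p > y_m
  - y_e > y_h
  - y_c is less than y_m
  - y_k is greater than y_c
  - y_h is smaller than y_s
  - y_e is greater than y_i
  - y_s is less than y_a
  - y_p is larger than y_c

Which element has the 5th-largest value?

Piecing the relations together gives one ordering: y_c < y_m < y_p < y_d < y_h < y_s < y_a < y_i < y_e < y_r < y_f < y_k.
The 5th largest is y_i.

y_i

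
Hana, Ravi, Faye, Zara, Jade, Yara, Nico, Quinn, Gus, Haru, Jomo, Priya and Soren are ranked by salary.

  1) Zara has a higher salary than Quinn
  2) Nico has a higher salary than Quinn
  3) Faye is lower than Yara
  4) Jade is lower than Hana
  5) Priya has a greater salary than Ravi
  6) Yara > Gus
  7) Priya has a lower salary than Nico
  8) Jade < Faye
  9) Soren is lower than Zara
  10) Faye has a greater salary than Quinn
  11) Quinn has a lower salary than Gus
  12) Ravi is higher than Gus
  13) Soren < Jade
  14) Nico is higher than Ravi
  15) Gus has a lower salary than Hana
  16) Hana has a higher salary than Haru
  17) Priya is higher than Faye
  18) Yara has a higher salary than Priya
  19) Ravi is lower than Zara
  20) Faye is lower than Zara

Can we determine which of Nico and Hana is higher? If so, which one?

Following every chain through Hana: below Hana we get Quinn, Haru, Soren, Jade, Gus.
Nico is not reached, and no chain runs the other way from Nico to Hana.
So the given relations leave the order of Hana and Nico undetermined.

undetermined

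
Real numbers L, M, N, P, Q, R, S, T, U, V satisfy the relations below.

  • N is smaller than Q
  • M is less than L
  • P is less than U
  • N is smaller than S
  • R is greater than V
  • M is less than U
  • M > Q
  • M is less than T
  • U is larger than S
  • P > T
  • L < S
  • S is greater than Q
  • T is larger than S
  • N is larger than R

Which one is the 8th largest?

N

Chaining the given pairs: V < R < N < Q < M < L < S < T < P < U.
The 8th largest is N.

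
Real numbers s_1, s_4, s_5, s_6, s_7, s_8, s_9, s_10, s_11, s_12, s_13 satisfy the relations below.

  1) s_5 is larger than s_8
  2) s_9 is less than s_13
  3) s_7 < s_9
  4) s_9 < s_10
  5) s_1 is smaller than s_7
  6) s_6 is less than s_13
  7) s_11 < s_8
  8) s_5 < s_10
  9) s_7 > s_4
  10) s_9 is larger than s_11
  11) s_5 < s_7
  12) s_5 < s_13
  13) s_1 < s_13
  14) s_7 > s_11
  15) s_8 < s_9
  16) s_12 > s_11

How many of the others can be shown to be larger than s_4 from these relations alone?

4

The elements the relations force above s_4 are s_7, s_9, s_10, s_13 — no chain reaches any other.
That is 4.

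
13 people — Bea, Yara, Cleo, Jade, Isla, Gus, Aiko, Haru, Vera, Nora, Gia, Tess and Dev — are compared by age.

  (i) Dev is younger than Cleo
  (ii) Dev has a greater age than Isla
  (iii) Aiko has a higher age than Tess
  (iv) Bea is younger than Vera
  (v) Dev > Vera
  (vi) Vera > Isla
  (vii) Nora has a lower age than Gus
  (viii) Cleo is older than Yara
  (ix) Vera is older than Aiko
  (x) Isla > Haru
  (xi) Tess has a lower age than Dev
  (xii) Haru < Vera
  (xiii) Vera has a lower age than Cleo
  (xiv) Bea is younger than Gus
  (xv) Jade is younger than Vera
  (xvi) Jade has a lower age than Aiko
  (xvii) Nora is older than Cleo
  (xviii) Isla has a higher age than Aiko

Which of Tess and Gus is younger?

Tess < Aiko and Aiko < Isla give Tess < Isla.
Then Isla < Vera extends the chain to Vera.
Then Vera < Dev extends the chain to Dev.
With Dev < Cleo: Tess < Aiko < Isla < Vera < Dev < Cleo.
Then Cleo < Nora extends the chain to Nora.
With Nora < Gus: Tess < Aiko < Isla < Vera < Dev < Cleo < Nora < Gus.
So Tess < Gus; Tess is the younger of the two.

Tess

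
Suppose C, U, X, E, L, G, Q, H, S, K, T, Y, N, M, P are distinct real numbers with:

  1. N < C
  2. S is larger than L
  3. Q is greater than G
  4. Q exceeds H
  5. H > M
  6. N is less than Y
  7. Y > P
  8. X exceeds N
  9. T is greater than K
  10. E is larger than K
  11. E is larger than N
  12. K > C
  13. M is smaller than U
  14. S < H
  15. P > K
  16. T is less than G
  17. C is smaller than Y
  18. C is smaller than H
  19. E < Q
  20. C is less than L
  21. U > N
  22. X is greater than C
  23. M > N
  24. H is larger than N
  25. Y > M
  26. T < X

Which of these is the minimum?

N

M is not least since N < M; C is not least since N < C; L is not least since C < L; S is not least since L < S; K is not least since C < K; U is not least since M < U; H is not least since N < H; T is not least since K < T; G is not least since T < G; E is not least since K < E; P is not least since K < P; Q is not least since E < Q; Y is not least since N < Y; X is not least since N < X.
Only N has nothing below it, so N is the minimum.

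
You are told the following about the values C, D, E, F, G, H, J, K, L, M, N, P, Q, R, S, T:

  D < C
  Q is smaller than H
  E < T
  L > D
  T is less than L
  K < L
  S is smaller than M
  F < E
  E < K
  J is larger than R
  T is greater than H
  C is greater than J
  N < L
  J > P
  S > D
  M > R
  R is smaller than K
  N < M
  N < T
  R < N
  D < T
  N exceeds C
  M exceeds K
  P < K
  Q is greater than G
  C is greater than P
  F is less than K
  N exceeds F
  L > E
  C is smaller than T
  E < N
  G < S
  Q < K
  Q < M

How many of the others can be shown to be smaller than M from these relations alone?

Directly below M: R, Q, K, S, N.
One step further: D, P, F, G, E, C (11 so far).
One step further: J (12 so far).
Nothing else is reachable below M; 12 in all.

12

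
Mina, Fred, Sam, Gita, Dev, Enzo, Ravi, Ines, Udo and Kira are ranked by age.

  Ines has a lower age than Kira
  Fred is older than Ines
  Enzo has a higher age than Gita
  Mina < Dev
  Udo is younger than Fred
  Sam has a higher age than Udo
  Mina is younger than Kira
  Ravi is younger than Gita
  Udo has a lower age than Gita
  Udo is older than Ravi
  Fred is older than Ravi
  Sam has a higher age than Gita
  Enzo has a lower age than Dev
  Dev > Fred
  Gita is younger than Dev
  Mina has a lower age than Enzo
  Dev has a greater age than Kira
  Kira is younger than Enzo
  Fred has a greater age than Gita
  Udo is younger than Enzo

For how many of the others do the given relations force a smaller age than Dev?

8

Directly below Dev: Mina, Kira, Gita, Enzo, Fred.
One step further: Ravi, Ines, Udo (8 so far).
Nothing else is reachable below Dev; 8 in all.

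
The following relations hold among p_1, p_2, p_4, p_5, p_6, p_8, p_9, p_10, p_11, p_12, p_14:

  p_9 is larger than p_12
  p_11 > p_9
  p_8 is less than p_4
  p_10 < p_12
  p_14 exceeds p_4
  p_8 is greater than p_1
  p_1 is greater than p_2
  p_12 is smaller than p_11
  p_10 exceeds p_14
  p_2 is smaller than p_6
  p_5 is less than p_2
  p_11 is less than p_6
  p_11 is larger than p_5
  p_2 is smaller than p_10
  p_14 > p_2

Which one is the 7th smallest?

p_10

Piecing the relations together gives one ordering: p_5 < p_2 < p_1 < p_8 < p_4 < p_14 < p_10 < p_12 < p_9 < p_11 < p_6.
The 7th smallest is p_10.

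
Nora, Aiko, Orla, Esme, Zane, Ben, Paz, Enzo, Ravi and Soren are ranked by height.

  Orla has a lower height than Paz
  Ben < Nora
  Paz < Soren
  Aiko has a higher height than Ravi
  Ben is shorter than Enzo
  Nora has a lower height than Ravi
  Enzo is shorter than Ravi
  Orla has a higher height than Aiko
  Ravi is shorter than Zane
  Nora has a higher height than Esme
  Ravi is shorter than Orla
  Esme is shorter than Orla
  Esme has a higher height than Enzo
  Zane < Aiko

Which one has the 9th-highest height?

Enzo

Chaining the given pairs: Ben < Enzo < Esme < Nora < Ravi < Zane < Aiko < Orla < Paz < Soren.
Counting 9 from the largest end gives Enzo.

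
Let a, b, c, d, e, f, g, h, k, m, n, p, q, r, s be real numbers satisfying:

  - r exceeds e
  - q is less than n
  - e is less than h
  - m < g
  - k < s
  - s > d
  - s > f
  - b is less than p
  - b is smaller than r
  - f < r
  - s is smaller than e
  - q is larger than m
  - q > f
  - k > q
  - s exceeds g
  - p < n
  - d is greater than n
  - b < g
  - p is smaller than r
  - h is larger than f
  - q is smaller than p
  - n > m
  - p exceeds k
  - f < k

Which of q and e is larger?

The relevant relations are q < k; k < p; p < n; n < d; d < s; s < e.
Together: q < k < p < n < d < s < e.
So q < e; e is the larger of the two.

e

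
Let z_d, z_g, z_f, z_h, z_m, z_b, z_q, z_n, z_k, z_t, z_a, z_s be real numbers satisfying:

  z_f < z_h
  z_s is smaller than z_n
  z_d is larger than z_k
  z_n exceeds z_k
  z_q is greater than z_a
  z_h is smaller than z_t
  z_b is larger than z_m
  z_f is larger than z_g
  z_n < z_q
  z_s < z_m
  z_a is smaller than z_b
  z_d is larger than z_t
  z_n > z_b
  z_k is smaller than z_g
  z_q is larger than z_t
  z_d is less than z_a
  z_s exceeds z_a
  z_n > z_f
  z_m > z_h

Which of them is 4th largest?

Chaining the given pairs: z_k < z_g < z_f < z_h < z_t < z_d < z_a < z_s < z_m < z_b < z_n < z_q.
Counting 4 from the largest end gives z_m.

z_m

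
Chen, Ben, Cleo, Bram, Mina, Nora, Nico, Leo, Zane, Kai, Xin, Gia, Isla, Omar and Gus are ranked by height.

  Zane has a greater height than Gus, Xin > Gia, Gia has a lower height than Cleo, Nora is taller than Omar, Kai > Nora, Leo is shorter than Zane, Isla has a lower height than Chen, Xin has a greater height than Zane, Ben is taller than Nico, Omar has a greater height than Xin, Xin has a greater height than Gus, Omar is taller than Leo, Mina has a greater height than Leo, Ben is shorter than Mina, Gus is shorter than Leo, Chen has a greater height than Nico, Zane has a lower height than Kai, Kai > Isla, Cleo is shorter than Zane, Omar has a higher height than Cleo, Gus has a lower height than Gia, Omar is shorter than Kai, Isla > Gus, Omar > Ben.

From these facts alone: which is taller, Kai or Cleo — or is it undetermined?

Kai

Link the given pairs in sequence: Cleo < Zane; Zane < Xin; Xin < Omar; Omar < Nora; Nora < Kai.
Together: Cleo < Zane < Xin < Omar < Nora < Kai.
So Kai is taller.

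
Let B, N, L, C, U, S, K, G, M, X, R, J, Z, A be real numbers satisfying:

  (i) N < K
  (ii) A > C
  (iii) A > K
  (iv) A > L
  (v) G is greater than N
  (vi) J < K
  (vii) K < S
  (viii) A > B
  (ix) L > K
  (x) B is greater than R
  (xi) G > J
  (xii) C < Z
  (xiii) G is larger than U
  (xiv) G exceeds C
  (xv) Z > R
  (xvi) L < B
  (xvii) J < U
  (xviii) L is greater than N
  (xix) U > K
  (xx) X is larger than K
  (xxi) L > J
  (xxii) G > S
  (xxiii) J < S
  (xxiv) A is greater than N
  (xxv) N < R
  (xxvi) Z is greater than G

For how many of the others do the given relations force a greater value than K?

8

Directly above K: L, S, U, A, X.
One step further: B, G (7 so far).
One step further: Z (8 so far).
Nothing else is reachable above K; 8 in all.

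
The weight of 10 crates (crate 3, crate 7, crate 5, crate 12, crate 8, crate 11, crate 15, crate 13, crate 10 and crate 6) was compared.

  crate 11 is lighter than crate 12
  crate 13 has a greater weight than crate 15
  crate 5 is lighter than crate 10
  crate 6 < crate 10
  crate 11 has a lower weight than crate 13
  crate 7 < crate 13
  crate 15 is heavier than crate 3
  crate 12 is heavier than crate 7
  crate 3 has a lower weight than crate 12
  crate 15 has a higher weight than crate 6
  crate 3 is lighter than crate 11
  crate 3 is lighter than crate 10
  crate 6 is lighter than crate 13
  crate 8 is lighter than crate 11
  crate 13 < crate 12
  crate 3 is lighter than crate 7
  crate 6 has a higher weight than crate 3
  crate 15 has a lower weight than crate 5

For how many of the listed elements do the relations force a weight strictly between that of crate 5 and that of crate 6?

1

Chaining upward from crate 6 reaches: crate 15, crate 13, crate 10, crate 12.
Chaining downward from crate 5 reaches: crate 3, crate 15.
Strictly between crate 6 and crate 5 are those in both lists: crate 15 — 1 element.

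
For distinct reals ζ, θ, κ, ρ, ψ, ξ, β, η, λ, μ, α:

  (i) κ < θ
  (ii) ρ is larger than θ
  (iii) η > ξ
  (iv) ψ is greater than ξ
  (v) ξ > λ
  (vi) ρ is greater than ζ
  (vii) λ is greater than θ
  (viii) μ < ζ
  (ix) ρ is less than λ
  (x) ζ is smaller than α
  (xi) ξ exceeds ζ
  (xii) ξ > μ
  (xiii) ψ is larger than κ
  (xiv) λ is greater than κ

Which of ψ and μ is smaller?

μ

Link the given pairs in sequence: μ < ζ; ζ < ρ; ρ < λ; λ < ξ; ξ < ψ.
Together: μ < ζ < ρ < λ < ξ < ψ.
So μ < ψ; μ is the smaller of the two.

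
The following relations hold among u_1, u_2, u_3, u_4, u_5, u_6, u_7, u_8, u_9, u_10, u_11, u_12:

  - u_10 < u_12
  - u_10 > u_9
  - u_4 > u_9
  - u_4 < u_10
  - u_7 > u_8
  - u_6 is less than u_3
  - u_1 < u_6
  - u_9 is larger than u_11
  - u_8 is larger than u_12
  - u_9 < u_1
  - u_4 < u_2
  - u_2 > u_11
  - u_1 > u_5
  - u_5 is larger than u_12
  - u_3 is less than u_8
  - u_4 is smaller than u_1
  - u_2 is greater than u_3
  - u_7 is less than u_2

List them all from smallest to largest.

Nothing is placed below u_11, so it is least; from there u_11 < u_9; u_9 < u_4; u_4 < u_10; u_10 < u_12; u_12 < u_5; u_5 < u_1; u_1 < u_6; u_6 < u_3; u_3 < u_8; u_8 < u_7; u_7 < u_2, each given directly.

u_11 < u_9 < u_4 < u_10 < u_12 < u_5 < u_1 < u_6 < u_3 < u_8 < u_7 < u_2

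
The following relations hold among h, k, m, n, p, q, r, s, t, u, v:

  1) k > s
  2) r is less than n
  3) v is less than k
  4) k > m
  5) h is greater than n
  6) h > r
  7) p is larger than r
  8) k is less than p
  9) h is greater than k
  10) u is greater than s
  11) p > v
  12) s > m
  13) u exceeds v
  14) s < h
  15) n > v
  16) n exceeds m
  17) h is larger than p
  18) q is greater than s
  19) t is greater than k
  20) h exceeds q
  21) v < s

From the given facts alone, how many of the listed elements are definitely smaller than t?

From t the given relations immediately reach k.
From those, m, v, s — 4 in total.
No other element is forced below t by the given relations, so the count is 4.

4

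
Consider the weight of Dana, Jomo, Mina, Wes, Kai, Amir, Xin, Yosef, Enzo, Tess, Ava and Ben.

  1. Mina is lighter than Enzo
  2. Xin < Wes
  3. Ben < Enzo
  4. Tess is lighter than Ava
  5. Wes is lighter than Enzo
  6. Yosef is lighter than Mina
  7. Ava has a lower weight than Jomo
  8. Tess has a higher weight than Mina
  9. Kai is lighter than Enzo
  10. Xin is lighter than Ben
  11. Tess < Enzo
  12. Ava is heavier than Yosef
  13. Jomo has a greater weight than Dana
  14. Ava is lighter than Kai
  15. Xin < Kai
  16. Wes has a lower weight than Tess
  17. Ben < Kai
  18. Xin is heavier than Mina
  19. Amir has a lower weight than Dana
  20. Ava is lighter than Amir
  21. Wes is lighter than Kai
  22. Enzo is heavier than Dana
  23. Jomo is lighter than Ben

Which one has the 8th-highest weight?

Piecing the relations together gives one ordering: Yosef < Mina < Xin < Wes < Tess < Ava < Amir < Dana < Jomo < Ben < Kai < Enzo.
Counting 8 from the largest end gives Tess.

Tess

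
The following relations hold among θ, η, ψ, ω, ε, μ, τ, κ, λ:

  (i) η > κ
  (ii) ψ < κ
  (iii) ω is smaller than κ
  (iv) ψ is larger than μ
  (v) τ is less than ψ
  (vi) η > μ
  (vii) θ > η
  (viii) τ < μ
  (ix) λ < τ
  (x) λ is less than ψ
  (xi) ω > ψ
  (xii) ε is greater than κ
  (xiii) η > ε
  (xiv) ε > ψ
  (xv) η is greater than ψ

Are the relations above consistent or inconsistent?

consistent

The single ordering λ < τ < μ < ψ < ω < κ < ε < η < θ satisfies every listed relation, so no contradiction arises.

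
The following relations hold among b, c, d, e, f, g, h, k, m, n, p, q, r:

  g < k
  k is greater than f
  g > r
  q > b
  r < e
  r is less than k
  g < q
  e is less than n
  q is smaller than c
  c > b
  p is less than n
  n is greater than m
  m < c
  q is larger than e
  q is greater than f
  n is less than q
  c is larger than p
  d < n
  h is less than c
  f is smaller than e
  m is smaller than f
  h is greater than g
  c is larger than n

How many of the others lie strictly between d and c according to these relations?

2

The relations place d below c. An element lies strictly between them when it is forced above d and also forced below c.
Above d: {n, q}. Below c: {m, r, p, g, h, b, f, e, n, q}.
Intersection: {n, q} — 2.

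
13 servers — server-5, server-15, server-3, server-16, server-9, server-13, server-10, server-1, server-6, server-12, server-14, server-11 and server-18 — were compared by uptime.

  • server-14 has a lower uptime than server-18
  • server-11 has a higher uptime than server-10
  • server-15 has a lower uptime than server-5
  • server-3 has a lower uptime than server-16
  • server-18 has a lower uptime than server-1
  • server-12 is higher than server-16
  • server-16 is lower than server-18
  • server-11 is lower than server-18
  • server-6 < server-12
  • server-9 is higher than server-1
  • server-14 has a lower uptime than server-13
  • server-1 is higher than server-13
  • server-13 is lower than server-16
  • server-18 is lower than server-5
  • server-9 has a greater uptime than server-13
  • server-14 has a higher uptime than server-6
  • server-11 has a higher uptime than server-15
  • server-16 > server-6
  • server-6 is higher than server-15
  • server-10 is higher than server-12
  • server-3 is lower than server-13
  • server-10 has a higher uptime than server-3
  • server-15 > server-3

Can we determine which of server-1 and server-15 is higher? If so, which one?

server-1

Following the relations from server-15: server-15 < server-6 < server-14 < server-13 < server-16 < server-12 < server-10 < server-11 < server-18 < server-1.
So server-1 is higher.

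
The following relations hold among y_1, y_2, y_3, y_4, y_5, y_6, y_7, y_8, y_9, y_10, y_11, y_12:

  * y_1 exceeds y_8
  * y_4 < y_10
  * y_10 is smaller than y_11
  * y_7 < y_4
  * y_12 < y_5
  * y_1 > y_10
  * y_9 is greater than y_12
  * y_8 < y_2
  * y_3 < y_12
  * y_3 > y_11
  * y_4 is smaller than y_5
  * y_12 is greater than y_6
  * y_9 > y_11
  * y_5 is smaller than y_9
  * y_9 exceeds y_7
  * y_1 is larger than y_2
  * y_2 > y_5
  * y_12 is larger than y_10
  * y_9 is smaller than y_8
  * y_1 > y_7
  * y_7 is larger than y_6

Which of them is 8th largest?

y_11

Piecing the relations together gives one ordering: y_6 < y_7 < y_4 < y_10 < y_11 < y_3 < y_12 < y_5 < y_9 < y_8 < y_2 < y_1.
Counting 8 from the largest end gives y_11.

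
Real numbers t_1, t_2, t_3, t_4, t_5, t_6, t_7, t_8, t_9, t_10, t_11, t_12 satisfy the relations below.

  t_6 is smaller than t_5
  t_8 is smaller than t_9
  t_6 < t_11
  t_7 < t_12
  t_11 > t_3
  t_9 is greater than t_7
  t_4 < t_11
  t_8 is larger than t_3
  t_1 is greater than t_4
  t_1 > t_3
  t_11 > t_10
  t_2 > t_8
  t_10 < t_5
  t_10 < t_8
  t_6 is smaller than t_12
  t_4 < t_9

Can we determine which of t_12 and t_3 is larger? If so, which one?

undetermined

Following every chain through t_3: above t_3 we get t_1, t_8, t_2, t_9, t_11.
t_12 is not reached, and no chain runs the other way from t_12 to t_3.
So the given relations leave the order of t_3 and t_12 undetermined.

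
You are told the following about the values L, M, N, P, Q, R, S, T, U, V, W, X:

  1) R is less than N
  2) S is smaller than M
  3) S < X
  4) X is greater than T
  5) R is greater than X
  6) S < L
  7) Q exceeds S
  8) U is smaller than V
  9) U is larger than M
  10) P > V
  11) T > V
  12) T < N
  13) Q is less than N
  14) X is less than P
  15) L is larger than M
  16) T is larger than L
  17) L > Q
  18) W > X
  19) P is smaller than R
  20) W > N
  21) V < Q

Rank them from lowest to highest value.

The consecutive links are each given: S < M; M < U; U < V; V < Q; Q < L; L < T; T < X; X < P; P < R; R < N; N < W.

S < M < U < V < Q < L < T < X < P < R < N < W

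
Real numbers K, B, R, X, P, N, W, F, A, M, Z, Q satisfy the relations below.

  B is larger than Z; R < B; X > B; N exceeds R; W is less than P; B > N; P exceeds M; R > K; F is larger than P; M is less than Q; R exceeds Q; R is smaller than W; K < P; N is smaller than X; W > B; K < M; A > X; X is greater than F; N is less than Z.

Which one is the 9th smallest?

P

The consecutive relations fix a unique order: K < M < Q < R < N < Z < B < W < P < F < X < A.
Counting 9 from the smallest end gives P.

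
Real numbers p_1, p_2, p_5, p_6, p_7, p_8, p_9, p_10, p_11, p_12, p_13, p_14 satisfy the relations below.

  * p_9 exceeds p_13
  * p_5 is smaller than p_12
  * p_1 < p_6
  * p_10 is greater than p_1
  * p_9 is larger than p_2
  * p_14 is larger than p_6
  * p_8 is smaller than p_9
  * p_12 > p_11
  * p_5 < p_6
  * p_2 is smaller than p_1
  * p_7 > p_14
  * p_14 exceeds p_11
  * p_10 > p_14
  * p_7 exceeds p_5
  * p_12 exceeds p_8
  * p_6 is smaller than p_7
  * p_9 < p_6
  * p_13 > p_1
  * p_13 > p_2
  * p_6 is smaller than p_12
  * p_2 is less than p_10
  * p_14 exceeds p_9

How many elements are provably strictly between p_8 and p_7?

3

The relations place p_8 below p_7. An element lies strictly between them when it is forced above p_8 and also forced below p_7.
Above p_8: {p_9, p_6, p_14, p_12, p_10}. Below p_7: {p_5, p_2, p_1, p_11, p_13, p_9, p_6, p_14}.
Intersection: {p_9, p_6, p_14} — 3.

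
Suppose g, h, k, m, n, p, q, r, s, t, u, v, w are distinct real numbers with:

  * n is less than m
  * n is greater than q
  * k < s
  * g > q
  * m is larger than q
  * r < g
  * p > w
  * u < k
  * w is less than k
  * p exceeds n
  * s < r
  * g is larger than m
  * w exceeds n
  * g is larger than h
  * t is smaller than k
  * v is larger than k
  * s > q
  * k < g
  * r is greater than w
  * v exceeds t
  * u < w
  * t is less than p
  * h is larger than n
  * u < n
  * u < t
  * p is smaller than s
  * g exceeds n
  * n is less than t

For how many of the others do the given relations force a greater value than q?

11

The elements the relations force above q are n, w, m, t, k, p, h, v, s, r, g — no chain reaches any other.
That is 11.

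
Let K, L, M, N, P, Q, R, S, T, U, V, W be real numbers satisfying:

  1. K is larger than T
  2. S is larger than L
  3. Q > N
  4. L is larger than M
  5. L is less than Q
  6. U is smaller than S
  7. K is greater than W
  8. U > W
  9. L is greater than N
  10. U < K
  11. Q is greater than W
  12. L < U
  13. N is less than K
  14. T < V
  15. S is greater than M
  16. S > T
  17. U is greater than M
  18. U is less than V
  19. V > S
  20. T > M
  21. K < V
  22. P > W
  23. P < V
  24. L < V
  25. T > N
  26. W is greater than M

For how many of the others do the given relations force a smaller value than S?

Directly below S: M, L, T, U.
One step further: N, W (6 so far).
No other element is forced below S by the given relations, so the count is 6.

6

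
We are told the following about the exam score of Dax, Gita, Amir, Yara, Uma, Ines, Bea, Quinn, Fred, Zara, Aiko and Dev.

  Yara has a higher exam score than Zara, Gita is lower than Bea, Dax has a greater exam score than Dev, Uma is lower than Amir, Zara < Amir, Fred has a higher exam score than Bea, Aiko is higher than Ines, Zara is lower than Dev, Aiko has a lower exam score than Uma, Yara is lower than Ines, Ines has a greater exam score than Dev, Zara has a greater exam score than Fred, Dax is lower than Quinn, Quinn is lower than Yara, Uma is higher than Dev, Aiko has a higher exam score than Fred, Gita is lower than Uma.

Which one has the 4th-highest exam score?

Ines

The consecutive relations fix a unique order: Gita < Bea < Fred < Zara < Dev < Dax < Quinn < Yara < Ines < Aiko < Uma < Amir.
Counting 4 from the largest end gives Ines.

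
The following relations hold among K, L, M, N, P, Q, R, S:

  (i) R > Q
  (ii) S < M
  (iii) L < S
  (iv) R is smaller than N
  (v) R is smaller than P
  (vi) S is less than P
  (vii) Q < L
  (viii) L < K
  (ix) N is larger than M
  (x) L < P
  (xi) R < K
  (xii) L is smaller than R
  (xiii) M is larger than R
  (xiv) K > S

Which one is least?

Chaining upward from Q: directly above it, L, R; then S, P, K, M, N.
That covers every other element, and nothing is given below Q, so Q is the least.

Q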